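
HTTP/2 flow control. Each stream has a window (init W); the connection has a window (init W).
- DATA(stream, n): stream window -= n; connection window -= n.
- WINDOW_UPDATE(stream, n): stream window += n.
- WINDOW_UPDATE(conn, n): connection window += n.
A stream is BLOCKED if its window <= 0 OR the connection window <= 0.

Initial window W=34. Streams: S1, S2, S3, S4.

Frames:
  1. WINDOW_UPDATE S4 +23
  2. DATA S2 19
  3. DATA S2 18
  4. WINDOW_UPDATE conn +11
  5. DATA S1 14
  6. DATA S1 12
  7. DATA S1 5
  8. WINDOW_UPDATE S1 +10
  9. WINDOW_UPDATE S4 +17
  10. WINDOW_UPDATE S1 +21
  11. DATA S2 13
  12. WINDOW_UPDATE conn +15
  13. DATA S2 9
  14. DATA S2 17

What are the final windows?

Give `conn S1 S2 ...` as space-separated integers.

Op 1: conn=34 S1=34 S2=34 S3=34 S4=57 blocked=[]
Op 2: conn=15 S1=34 S2=15 S3=34 S4=57 blocked=[]
Op 3: conn=-3 S1=34 S2=-3 S3=34 S4=57 blocked=[1, 2, 3, 4]
Op 4: conn=8 S1=34 S2=-3 S3=34 S4=57 blocked=[2]
Op 5: conn=-6 S1=20 S2=-3 S3=34 S4=57 blocked=[1, 2, 3, 4]
Op 6: conn=-18 S1=8 S2=-3 S3=34 S4=57 blocked=[1, 2, 3, 4]
Op 7: conn=-23 S1=3 S2=-3 S3=34 S4=57 blocked=[1, 2, 3, 4]
Op 8: conn=-23 S1=13 S2=-3 S3=34 S4=57 blocked=[1, 2, 3, 4]
Op 9: conn=-23 S1=13 S2=-3 S3=34 S4=74 blocked=[1, 2, 3, 4]
Op 10: conn=-23 S1=34 S2=-3 S3=34 S4=74 blocked=[1, 2, 3, 4]
Op 11: conn=-36 S1=34 S2=-16 S3=34 S4=74 blocked=[1, 2, 3, 4]
Op 12: conn=-21 S1=34 S2=-16 S3=34 S4=74 blocked=[1, 2, 3, 4]
Op 13: conn=-30 S1=34 S2=-25 S3=34 S4=74 blocked=[1, 2, 3, 4]
Op 14: conn=-47 S1=34 S2=-42 S3=34 S4=74 blocked=[1, 2, 3, 4]

Answer: -47 34 -42 34 74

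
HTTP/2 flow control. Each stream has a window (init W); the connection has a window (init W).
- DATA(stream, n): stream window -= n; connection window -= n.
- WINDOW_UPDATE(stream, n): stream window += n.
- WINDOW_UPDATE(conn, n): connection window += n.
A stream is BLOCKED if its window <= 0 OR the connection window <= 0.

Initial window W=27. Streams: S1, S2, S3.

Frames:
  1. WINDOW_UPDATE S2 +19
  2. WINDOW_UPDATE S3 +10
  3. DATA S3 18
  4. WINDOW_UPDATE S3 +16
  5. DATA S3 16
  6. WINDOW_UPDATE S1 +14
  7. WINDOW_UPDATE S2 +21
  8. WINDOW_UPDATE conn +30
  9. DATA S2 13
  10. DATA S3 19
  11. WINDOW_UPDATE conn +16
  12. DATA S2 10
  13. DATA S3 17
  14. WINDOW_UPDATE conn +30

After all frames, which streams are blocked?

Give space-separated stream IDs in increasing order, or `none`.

Op 1: conn=27 S1=27 S2=46 S3=27 blocked=[]
Op 2: conn=27 S1=27 S2=46 S3=37 blocked=[]
Op 3: conn=9 S1=27 S2=46 S3=19 blocked=[]
Op 4: conn=9 S1=27 S2=46 S3=35 blocked=[]
Op 5: conn=-7 S1=27 S2=46 S3=19 blocked=[1, 2, 3]
Op 6: conn=-7 S1=41 S2=46 S3=19 blocked=[1, 2, 3]
Op 7: conn=-7 S1=41 S2=67 S3=19 blocked=[1, 2, 3]
Op 8: conn=23 S1=41 S2=67 S3=19 blocked=[]
Op 9: conn=10 S1=41 S2=54 S3=19 blocked=[]
Op 10: conn=-9 S1=41 S2=54 S3=0 blocked=[1, 2, 3]
Op 11: conn=7 S1=41 S2=54 S3=0 blocked=[3]
Op 12: conn=-3 S1=41 S2=44 S3=0 blocked=[1, 2, 3]
Op 13: conn=-20 S1=41 S2=44 S3=-17 blocked=[1, 2, 3]
Op 14: conn=10 S1=41 S2=44 S3=-17 blocked=[3]

Answer: S3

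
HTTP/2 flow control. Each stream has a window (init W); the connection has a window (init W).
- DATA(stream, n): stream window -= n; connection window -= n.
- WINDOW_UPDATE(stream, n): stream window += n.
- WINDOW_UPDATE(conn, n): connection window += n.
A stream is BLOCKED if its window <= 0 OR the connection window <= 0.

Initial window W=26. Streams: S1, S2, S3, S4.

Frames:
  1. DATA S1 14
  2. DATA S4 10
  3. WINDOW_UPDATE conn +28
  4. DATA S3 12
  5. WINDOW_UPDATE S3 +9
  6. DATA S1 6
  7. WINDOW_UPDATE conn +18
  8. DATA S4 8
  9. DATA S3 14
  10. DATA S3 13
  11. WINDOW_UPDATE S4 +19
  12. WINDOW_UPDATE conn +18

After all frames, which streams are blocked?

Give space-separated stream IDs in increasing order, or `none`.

Answer: S3

Derivation:
Op 1: conn=12 S1=12 S2=26 S3=26 S4=26 blocked=[]
Op 2: conn=2 S1=12 S2=26 S3=26 S4=16 blocked=[]
Op 3: conn=30 S1=12 S2=26 S3=26 S4=16 blocked=[]
Op 4: conn=18 S1=12 S2=26 S3=14 S4=16 blocked=[]
Op 5: conn=18 S1=12 S2=26 S3=23 S4=16 blocked=[]
Op 6: conn=12 S1=6 S2=26 S3=23 S4=16 blocked=[]
Op 7: conn=30 S1=6 S2=26 S3=23 S4=16 blocked=[]
Op 8: conn=22 S1=6 S2=26 S3=23 S4=8 blocked=[]
Op 9: conn=8 S1=6 S2=26 S3=9 S4=8 blocked=[]
Op 10: conn=-5 S1=6 S2=26 S3=-4 S4=8 blocked=[1, 2, 3, 4]
Op 11: conn=-5 S1=6 S2=26 S3=-4 S4=27 blocked=[1, 2, 3, 4]
Op 12: conn=13 S1=6 S2=26 S3=-4 S4=27 blocked=[3]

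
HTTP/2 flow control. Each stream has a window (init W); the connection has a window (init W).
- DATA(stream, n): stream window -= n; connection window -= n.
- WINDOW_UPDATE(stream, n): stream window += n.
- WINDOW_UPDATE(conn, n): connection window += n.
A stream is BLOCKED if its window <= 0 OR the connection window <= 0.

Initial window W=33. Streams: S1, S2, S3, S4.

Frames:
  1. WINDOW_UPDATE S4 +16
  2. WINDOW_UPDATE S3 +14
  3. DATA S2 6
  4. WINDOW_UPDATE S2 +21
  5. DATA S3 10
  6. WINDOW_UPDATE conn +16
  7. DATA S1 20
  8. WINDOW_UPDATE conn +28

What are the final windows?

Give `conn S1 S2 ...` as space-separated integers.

Answer: 41 13 48 37 49

Derivation:
Op 1: conn=33 S1=33 S2=33 S3=33 S4=49 blocked=[]
Op 2: conn=33 S1=33 S2=33 S3=47 S4=49 blocked=[]
Op 3: conn=27 S1=33 S2=27 S3=47 S4=49 blocked=[]
Op 4: conn=27 S1=33 S2=48 S3=47 S4=49 blocked=[]
Op 5: conn=17 S1=33 S2=48 S3=37 S4=49 blocked=[]
Op 6: conn=33 S1=33 S2=48 S3=37 S4=49 blocked=[]
Op 7: conn=13 S1=13 S2=48 S3=37 S4=49 blocked=[]
Op 8: conn=41 S1=13 S2=48 S3=37 S4=49 blocked=[]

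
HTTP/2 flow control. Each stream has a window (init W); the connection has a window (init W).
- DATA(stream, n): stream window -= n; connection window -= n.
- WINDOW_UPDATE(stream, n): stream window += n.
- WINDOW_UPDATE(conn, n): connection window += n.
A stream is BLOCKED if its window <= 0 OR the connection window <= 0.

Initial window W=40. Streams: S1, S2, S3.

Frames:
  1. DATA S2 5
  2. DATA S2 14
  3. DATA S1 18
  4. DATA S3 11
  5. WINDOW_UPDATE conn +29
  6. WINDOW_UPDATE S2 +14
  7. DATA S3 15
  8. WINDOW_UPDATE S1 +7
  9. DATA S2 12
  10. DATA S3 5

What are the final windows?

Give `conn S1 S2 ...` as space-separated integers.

Answer: -11 29 23 9

Derivation:
Op 1: conn=35 S1=40 S2=35 S3=40 blocked=[]
Op 2: conn=21 S1=40 S2=21 S3=40 blocked=[]
Op 3: conn=3 S1=22 S2=21 S3=40 blocked=[]
Op 4: conn=-8 S1=22 S2=21 S3=29 blocked=[1, 2, 3]
Op 5: conn=21 S1=22 S2=21 S3=29 blocked=[]
Op 6: conn=21 S1=22 S2=35 S3=29 blocked=[]
Op 7: conn=6 S1=22 S2=35 S3=14 blocked=[]
Op 8: conn=6 S1=29 S2=35 S3=14 blocked=[]
Op 9: conn=-6 S1=29 S2=23 S3=14 blocked=[1, 2, 3]
Op 10: conn=-11 S1=29 S2=23 S3=9 blocked=[1, 2, 3]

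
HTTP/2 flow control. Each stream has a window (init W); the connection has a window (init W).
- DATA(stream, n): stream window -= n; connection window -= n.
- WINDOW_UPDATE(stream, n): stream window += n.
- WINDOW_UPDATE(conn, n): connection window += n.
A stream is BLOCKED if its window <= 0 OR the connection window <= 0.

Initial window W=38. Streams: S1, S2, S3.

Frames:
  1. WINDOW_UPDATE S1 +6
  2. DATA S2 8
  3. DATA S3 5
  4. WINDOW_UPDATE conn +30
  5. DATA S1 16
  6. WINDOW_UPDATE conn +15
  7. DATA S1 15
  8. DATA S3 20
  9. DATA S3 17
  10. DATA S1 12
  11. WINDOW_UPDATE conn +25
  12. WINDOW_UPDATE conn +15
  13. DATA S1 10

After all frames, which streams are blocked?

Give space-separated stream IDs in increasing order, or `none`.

Answer: S1 S3

Derivation:
Op 1: conn=38 S1=44 S2=38 S3=38 blocked=[]
Op 2: conn=30 S1=44 S2=30 S3=38 blocked=[]
Op 3: conn=25 S1=44 S2=30 S3=33 blocked=[]
Op 4: conn=55 S1=44 S2=30 S3=33 blocked=[]
Op 5: conn=39 S1=28 S2=30 S3=33 blocked=[]
Op 6: conn=54 S1=28 S2=30 S3=33 blocked=[]
Op 7: conn=39 S1=13 S2=30 S3=33 blocked=[]
Op 8: conn=19 S1=13 S2=30 S3=13 blocked=[]
Op 9: conn=2 S1=13 S2=30 S3=-4 blocked=[3]
Op 10: conn=-10 S1=1 S2=30 S3=-4 blocked=[1, 2, 3]
Op 11: conn=15 S1=1 S2=30 S3=-4 blocked=[3]
Op 12: conn=30 S1=1 S2=30 S3=-4 blocked=[3]
Op 13: conn=20 S1=-9 S2=30 S3=-4 blocked=[1, 3]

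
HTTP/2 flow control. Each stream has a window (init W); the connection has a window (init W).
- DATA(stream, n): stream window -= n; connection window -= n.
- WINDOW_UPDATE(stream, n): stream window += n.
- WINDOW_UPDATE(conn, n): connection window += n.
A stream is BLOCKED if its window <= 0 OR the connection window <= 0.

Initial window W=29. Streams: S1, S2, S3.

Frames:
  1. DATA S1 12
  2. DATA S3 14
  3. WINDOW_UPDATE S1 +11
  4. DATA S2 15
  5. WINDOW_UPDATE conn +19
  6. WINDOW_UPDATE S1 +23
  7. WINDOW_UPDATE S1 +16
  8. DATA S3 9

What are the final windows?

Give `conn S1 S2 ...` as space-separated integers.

Op 1: conn=17 S1=17 S2=29 S3=29 blocked=[]
Op 2: conn=3 S1=17 S2=29 S3=15 blocked=[]
Op 3: conn=3 S1=28 S2=29 S3=15 blocked=[]
Op 4: conn=-12 S1=28 S2=14 S3=15 blocked=[1, 2, 3]
Op 5: conn=7 S1=28 S2=14 S3=15 blocked=[]
Op 6: conn=7 S1=51 S2=14 S3=15 blocked=[]
Op 7: conn=7 S1=67 S2=14 S3=15 blocked=[]
Op 8: conn=-2 S1=67 S2=14 S3=6 blocked=[1, 2, 3]

Answer: -2 67 14 6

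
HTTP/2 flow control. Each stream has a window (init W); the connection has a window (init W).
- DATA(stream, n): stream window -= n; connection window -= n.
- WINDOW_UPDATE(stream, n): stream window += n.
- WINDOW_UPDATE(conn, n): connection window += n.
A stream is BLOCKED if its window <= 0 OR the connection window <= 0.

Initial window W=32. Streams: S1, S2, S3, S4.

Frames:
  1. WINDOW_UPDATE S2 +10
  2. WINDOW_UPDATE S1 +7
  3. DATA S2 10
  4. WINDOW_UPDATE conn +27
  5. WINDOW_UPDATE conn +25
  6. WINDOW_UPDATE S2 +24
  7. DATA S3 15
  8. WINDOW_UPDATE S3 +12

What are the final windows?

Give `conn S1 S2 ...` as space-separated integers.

Op 1: conn=32 S1=32 S2=42 S3=32 S4=32 blocked=[]
Op 2: conn=32 S1=39 S2=42 S3=32 S4=32 blocked=[]
Op 3: conn=22 S1=39 S2=32 S3=32 S4=32 blocked=[]
Op 4: conn=49 S1=39 S2=32 S3=32 S4=32 blocked=[]
Op 5: conn=74 S1=39 S2=32 S3=32 S4=32 blocked=[]
Op 6: conn=74 S1=39 S2=56 S3=32 S4=32 blocked=[]
Op 7: conn=59 S1=39 S2=56 S3=17 S4=32 blocked=[]
Op 8: conn=59 S1=39 S2=56 S3=29 S4=32 blocked=[]

Answer: 59 39 56 29 32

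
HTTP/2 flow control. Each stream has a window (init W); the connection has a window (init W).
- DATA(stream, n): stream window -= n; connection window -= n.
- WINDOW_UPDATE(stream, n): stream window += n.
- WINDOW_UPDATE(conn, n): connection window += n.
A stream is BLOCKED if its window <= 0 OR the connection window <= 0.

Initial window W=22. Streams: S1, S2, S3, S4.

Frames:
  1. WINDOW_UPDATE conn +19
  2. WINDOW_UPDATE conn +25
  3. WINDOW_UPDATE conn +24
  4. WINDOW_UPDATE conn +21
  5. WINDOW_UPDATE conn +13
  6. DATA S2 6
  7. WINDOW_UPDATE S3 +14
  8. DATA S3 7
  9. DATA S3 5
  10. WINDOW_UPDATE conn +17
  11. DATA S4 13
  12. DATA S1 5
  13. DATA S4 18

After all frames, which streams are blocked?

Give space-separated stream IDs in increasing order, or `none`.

Answer: S4

Derivation:
Op 1: conn=41 S1=22 S2=22 S3=22 S4=22 blocked=[]
Op 2: conn=66 S1=22 S2=22 S3=22 S4=22 blocked=[]
Op 3: conn=90 S1=22 S2=22 S3=22 S4=22 blocked=[]
Op 4: conn=111 S1=22 S2=22 S3=22 S4=22 blocked=[]
Op 5: conn=124 S1=22 S2=22 S3=22 S4=22 blocked=[]
Op 6: conn=118 S1=22 S2=16 S3=22 S4=22 blocked=[]
Op 7: conn=118 S1=22 S2=16 S3=36 S4=22 blocked=[]
Op 8: conn=111 S1=22 S2=16 S3=29 S4=22 blocked=[]
Op 9: conn=106 S1=22 S2=16 S3=24 S4=22 blocked=[]
Op 10: conn=123 S1=22 S2=16 S3=24 S4=22 blocked=[]
Op 11: conn=110 S1=22 S2=16 S3=24 S4=9 blocked=[]
Op 12: conn=105 S1=17 S2=16 S3=24 S4=9 blocked=[]
Op 13: conn=87 S1=17 S2=16 S3=24 S4=-9 blocked=[4]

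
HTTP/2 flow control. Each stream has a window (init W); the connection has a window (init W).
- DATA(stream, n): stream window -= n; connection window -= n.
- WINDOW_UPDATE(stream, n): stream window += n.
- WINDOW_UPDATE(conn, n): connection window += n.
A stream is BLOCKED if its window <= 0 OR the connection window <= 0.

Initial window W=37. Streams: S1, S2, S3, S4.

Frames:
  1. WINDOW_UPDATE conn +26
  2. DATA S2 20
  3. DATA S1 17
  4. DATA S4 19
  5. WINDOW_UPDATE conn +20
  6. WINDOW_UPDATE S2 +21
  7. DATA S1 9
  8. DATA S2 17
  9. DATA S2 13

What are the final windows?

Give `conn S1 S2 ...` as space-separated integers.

Answer: -12 11 8 37 18

Derivation:
Op 1: conn=63 S1=37 S2=37 S3=37 S4=37 blocked=[]
Op 2: conn=43 S1=37 S2=17 S3=37 S4=37 blocked=[]
Op 3: conn=26 S1=20 S2=17 S3=37 S4=37 blocked=[]
Op 4: conn=7 S1=20 S2=17 S3=37 S4=18 blocked=[]
Op 5: conn=27 S1=20 S2=17 S3=37 S4=18 blocked=[]
Op 6: conn=27 S1=20 S2=38 S3=37 S4=18 blocked=[]
Op 7: conn=18 S1=11 S2=38 S3=37 S4=18 blocked=[]
Op 8: conn=1 S1=11 S2=21 S3=37 S4=18 blocked=[]
Op 9: conn=-12 S1=11 S2=8 S3=37 S4=18 blocked=[1, 2, 3, 4]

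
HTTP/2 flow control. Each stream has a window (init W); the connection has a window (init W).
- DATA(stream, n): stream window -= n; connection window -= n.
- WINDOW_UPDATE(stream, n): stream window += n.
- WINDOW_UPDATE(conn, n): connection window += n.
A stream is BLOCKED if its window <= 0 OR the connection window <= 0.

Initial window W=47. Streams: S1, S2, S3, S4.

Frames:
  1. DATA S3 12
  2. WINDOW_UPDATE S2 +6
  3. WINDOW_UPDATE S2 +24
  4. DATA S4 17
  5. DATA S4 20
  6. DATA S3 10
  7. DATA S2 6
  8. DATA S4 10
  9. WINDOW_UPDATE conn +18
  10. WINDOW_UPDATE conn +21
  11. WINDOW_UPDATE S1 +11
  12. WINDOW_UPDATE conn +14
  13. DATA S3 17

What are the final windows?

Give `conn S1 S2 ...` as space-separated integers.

Op 1: conn=35 S1=47 S2=47 S3=35 S4=47 blocked=[]
Op 2: conn=35 S1=47 S2=53 S3=35 S4=47 blocked=[]
Op 3: conn=35 S1=47 S2=77 S3=35 S4=47 blocked=[]
Op 4: conn=18 S1=47 S2=77 S3=35 S4=30 blocked=[]
Op 5: conn=-2 S1=47 S2=77 S3=35 S4=10 blocked=[1, 2, 3, 4]
Op 6: conn=-12 S1=47 S2=77 S3=25 S4=10 blocked=[1, 2, 3, 4]
Op 7: conn=-18 S1=47 S2=71 S3=25 S4=10 blocked=[1, 2, 3, 4]
Op 8: conn=-28 S1=47 S2=71 S3=25 S4=0 blocked=[1, 2, 3, 4]
Op 9: conn=-10 S1=47 S2=71 S3=25 S4=0 blocked=[1, 2, 3, 4]
Op 10: conn=11 S1=47 S2=71 S3=25 S4=0 blocked=[4]
Op 11: conn=11 S1=58 S2=71 S3=25 S4=0 blocked=[4]
Op 12: conn=25 S1=58 S2=71 S3=25 S4=0 blocked=[4]
Op 13: conn=8 S1=58 S2=71 S3=8 S4=0 blocked=[4]

Answer: 8 58 71 8 0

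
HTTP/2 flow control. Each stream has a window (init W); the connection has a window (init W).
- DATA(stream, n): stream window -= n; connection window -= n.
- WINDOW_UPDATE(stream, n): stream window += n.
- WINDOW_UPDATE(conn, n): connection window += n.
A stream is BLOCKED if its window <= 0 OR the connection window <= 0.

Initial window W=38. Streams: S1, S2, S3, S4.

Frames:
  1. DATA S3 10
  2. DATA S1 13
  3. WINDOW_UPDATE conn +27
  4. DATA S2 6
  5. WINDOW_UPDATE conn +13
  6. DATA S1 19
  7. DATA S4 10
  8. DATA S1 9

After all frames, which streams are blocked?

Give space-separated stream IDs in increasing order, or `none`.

Op 1: conn=28 S1=38 S2=38 S3=28 S4=38 blocked=[]
Op 2: conn=15 S1=25 S2=38 S3=28 S4=38 blocked=[]
Op 3: conn=42 S1=25 S2=38 S3=28 S4=38 blocked=[]
Op 4: conn=36 S1=25 S2=32 S3=28 S4=38 blocked=[]
Op 5: conn=49 S1=25 S2=32 S3=28 S4=38 blocked=[]
Op 6: conn=30 S1=6 S2=32 S3=28 S4=38 blocked=[]
Op 7: conn=20 S1=6 S2=32 S3=28 S4=28 blocked=[]
Op 8: conn=11 S1=-3 S2=32 S3=28 S4=28 blocked=[1]

Answer: S1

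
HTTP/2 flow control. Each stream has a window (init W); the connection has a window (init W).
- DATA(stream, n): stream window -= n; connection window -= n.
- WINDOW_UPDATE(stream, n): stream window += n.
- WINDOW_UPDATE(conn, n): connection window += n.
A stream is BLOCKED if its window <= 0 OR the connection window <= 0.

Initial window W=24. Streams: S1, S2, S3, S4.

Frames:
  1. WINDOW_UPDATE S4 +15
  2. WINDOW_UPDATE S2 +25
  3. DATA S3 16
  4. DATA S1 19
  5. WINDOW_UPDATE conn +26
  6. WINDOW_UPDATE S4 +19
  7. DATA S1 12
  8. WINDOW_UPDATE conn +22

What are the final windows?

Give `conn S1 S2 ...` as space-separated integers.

Op 1: conn=24 S1=24 S2=24 S3=24 S4=39 blocked=[]
Op 2: conn=24 S1=24 S2=49 S3=24 S4=39 blocked=[]
Op 3: conn=8 S1=24 S2=49 S3=8 S4=39 blocked=[]
Op 4: conn=-11 S1=5 S2=49 S3=8 S4=39 blocked=[1, 2, 3, 4]
Op 5: conn=15 S1=5 S2=49 S3=8 S4=39 blocked=[]
Op 6: conn=15 S1=5 S2=49 S3=8 S4=58 blocked=[]
Op 7: conn=3 S1=-7 S2=49 S3=8 S4=58 blocked=[1]
Op 8: conn=25 S1=-7 S2=49 S3=8 S4=58 blocked=[1]

Answer: 25 -7 49 8 58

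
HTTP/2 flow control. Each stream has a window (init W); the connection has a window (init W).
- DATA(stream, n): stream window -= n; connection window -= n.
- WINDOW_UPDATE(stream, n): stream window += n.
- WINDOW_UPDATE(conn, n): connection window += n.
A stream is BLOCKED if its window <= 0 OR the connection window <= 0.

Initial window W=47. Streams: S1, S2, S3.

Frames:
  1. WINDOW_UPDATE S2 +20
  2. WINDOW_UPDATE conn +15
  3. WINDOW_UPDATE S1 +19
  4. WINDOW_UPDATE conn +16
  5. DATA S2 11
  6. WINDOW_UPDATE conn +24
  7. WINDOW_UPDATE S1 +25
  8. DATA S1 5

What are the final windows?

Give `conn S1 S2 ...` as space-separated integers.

Answer: 86 86 56 47

Derivation:
Op 1: conn=47 S1=47 S2=67 S3=47 blocked=[]
Op 2: conn=62 S1=47 S2=67 S3=47 blocked=[]
Op 3: conn=62 S1=66 S2=67 S3=47 blocked=[]
Op 4: conn=78 S1=66 S2=67 S3=47 blocked=[]
Op 5: conn=67 S1=66 S2=56 S3=47 blocked=[]
Op 6: conn=91 S1=66 S2=56 S3=47 blocked=[]
Op 7: conn=91 S1=91 S2=56 S3=47 blocked=[]
Op 8: conn=86 S1=86 S2=56 S3=47 blocked=[]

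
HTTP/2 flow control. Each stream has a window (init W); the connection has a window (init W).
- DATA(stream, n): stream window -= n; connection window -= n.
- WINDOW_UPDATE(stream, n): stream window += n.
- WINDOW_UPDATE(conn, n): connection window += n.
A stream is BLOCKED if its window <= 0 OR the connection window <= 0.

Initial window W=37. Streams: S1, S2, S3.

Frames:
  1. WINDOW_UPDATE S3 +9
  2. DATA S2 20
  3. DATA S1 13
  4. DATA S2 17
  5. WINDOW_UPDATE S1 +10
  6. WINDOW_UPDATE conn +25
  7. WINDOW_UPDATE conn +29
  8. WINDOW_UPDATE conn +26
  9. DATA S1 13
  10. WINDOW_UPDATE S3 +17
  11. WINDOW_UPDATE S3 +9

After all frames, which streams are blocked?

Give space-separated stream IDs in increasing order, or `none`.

Op 1: conn=37 S1=37 S2=37 S3=46 blocked=[]
Op 2: conn=17 S1=37 S2=17 S3=46 blocked=[]
Op 3: conn=4 S1=24 S2=17 S3=46 blocked=[]
Op 4: conn=-13 S1=24 S2=0 S3=46 blocked=[1, 2, 3]
Op 5: conn=-13 S1=34 S2=0 S3=46 blocked=[1, 2, 3]
Op 6: conn=12 S1=34 S2=0 S3=46 blocked=[2]
Op 7: conn=41 S1=34 S2=0 S3=46 blocked=[2]
Op 8: conn=67 S1=34 S2=0 S3=46 blocked=[2]
Op 9: conn=54 S1=21 S2=0 S3=46 blocked=[2]
Op 10: conn=54 S1=21 S2=0 S3=63 blocked=[2]
Op 11: conn=54 S1=21 S2=0 S3=72 blocked=[2]

Answer: S2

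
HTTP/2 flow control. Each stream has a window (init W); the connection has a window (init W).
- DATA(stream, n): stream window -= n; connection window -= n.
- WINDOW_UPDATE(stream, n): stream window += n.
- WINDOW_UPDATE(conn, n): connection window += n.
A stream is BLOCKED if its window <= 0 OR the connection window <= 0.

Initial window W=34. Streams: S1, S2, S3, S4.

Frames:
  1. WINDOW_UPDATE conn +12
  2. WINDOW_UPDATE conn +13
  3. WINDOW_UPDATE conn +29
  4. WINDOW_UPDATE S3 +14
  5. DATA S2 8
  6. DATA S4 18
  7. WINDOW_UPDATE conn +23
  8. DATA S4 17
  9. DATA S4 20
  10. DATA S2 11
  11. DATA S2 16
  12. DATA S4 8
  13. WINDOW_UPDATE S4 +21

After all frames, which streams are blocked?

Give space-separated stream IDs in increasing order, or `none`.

Op 1: conn=46 S1=34 S2=34 S3=34 S4=34 blocked=[]
Op 2: conn=59 S1=34 S2=34 S3=34 S4=34 blocked=[]
Op 3: conn=88 S1=34 S2=34 S3=34 S4=34 blocked=[]
Op 4: conn=88 S1=34 S2=34 S3=48 S4=34 blocked=[]
Op 5: conn=80 S1=34 S2=26 S3=48 S4=34 blocked=[]
Op 6: conn=62 S1=34 S2=26 S3=48 S4=16 blocked=[]
Op 7: conn=85 S1=34 S2=26 S3=48 S4=16 blocked=[]
Op 8: conn=68 S1=34 S2=26 S3=48 S4=-1 blocked=[4]
Op 9: conn=48 S1=34 S2=26 S3=48 S4=-21 blocked=[4]
Op 10: conn=37 S1=34 S2=15 S3=48 S4=-21 blocked=[4]
Op 11: conn=21 S1=34 S2=-1 S3=48 S4=-21 blocked=[2, 4]
Op 12: conn=13 S1=34 S2=-1 S3=48 S4=-29 blocked=[2, 4]
Op 13: conn=13 S1=34 S2=-1 S3=48 S4=-8 blocked=[2, 4]

Answer: S2 S4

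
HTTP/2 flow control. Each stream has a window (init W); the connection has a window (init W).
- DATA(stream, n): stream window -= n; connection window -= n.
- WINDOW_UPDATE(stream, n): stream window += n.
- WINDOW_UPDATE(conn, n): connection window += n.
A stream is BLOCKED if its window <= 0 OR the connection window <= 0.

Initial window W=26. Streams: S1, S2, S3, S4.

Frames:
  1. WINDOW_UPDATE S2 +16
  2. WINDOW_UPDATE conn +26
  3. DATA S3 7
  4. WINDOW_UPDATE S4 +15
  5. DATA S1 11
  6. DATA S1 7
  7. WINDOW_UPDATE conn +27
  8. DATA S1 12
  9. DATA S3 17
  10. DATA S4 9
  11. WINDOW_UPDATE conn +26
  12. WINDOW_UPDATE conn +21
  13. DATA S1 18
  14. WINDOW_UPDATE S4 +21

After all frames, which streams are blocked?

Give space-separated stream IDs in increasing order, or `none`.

Answer: S1

Derivation:
Op 1: conn=26 S1=26 S2=42 S3=26 S4=26 blocked=[]
Op 2: conn=52 S1=26 S2=42 S3=26 S4=26 blocked=[]
Op 3: conn=45 S1=26 S2=42 S3=19 S4=26 blocked=[]
Op 4: conn=45 S1=26 S2=42 S3=19 S4=41 blocked=[]
Op 5: conn=34 S1=15 S2=42 S3=19 S4=41 blocked=[]
Op 6: conn=27 S1=8 S2=42 S3=19 S4=41 blocked=[]
Op 7: conn=54 S1=8 S2=42 S3=19 S4=41 blocked=[]
Op 8: conn=42 S1=-4 S2=42 S3=19 S4=41 blocked=[1]
Op 9: conn=25 S1=-4 S2=42 S3=2 S4=41 blocked=[1]
Op 10: conn=16 S1=-4 S2=42 S3=2 S4=32 blocked=[1]
Op 11: conn=42 S1=-4 S2=42 S3=2 S4=32 blocked=[1]
Op 12: conn=63 S1=-4 S2=42 S3=2 S4=32 blocked=[1]
Op 13: conn=45 S1=-22 S2=42 S3=2 S4=32 blocked=[1]
Op 14: conn=45 S1=-22 S2=42 S3=2 S4=53 blocked=[1]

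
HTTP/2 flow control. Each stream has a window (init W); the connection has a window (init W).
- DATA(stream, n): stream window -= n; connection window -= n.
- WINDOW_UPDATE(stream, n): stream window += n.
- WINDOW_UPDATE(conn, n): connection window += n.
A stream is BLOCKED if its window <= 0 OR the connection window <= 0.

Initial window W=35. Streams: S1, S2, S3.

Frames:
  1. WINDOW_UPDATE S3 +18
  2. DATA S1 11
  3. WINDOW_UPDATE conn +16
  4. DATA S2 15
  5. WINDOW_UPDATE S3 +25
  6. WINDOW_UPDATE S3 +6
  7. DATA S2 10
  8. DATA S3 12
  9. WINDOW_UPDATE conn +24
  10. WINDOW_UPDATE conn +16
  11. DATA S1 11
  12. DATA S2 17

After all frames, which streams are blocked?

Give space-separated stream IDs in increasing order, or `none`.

Answer: S2

Derivation:
Op 1: conn=35 S1=35 S2=35 S3=53 blocked=[]
Op 2: conn=24 S1=24 S2=35 S3=53 blocked=[]
Op 3: conn=40 S1=24 S2=35 S3=53 blocked=[]
Op 4: conn=25 S1=24 S2=20 S3=53 blocked=[]
Op 5: conn=25 S1=24 S2=20 S3=78 blocked=[]
Op 6: conn=25 S1=24 S2=20 S3=84 blocked=[]
Op 7: conn=15 S1=24 S2=10 S3=84 blocked=[]
Op 8: conn=3 S1=24 S2=10 S3=72 blocked=[]
Op 9: conn=27 S1=24 S2=10 S3=72 blocked=[]
Op 10: conn=43 S1=24 S2=10 S3=72 blocked=[]
Op 11: conn=32 S1=13 S2=10 S3=72 blocked=[]
Op 12: conn=15 S1=13 S2=-7 S3=72 blocked=[2]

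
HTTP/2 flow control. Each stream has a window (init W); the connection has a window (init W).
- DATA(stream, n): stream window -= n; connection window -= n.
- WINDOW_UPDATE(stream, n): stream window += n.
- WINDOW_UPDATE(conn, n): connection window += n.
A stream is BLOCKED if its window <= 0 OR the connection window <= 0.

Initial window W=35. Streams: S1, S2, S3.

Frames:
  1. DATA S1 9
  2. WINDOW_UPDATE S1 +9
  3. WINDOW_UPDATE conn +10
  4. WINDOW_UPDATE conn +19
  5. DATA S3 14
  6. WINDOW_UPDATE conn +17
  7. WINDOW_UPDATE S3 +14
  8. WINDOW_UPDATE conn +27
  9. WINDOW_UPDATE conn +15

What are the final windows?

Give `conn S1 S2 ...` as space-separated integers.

Answer: 100 35 35 35

Derivation:
Op 1: conn=26 S1=26 S2=35 S3=35 blocked=[]
Op 2: conn=26 S1=35 S2=35 S3=35 blocked=[]
Op 3: conn=36 S1=35 S2=35 S3=35 blocked=[]
Op 4: conn=55 S1=35 S2=35 S3=35 blocked=[]
Op 5: conn=41 S1=35 S2=35 S3=21 blocked=[]
Op 6: conn=58 S1=35 S2=35 S3=21 blocked=[]
Op 7: conn=58 S1=35 S2=35 S3=35 blocked=[]
Op 8: conn=85 S1=35 S2=35 S3=35 blocked=[]
Op 9: conn=100 S1=35 S2=35 S3=35 blocked=[]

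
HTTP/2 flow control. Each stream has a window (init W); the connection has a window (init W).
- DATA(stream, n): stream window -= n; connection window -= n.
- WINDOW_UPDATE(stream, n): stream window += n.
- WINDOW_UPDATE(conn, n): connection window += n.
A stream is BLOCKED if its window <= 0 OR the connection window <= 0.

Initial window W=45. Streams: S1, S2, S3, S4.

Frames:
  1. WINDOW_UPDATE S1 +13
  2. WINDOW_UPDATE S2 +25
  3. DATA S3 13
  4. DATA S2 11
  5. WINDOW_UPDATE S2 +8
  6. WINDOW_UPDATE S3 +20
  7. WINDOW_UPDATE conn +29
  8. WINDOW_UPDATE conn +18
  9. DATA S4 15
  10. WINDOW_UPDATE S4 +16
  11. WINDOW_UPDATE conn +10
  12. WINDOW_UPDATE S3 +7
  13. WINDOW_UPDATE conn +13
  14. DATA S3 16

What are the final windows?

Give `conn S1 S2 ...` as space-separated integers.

Op 1: conn=45 S1=58 S2=45 S3=45 S4=45 blocked=[]
Op 2: conn=45 S1=58 S2=70 S3=45 S4=45 blocked=[]
Op 3: conn=32 S1=58 S2=70 S3=32 S4=45 blocked=[]
Op 4: conn=21 S1=58 S2=59 S3=32 S4=45 blocked=[]
Op 5: conn=21 S1=58 S2=67 S3=32 S4=45 blocked=[]
Op 6: conn=21 S1=58 S2=67 S3=52 S4=45 blocked=[]
Op 7: conn=50 S1=58 S2=67 S3=52 S4=45 blocked=[]
Op 8: conn=68 S1=58 S2=67 S3=52 S4=45 blocked=[]
Op 9: conn=53 S1=58 S2=67 S3=52 S4=30 blocked=[]
Op 10: conn=53 S1=58 S2=67 S3=52 S4=46 blocked=[]
Op 11: conn=63 S1=58 S2=67 S3=52 S4=46 blocked=[]
Op 12: conn=63 S1=58 S2=67 S3=59 S4=46 blocked=[]
Op 13: conn=76 S1=58 S2=67 S3=59 S4=46 blocked=[]
Op 14: conn=60 S1=58 S2=67 S3=43 S4=46 blocked=[]

Answer: 60 58 67 43 46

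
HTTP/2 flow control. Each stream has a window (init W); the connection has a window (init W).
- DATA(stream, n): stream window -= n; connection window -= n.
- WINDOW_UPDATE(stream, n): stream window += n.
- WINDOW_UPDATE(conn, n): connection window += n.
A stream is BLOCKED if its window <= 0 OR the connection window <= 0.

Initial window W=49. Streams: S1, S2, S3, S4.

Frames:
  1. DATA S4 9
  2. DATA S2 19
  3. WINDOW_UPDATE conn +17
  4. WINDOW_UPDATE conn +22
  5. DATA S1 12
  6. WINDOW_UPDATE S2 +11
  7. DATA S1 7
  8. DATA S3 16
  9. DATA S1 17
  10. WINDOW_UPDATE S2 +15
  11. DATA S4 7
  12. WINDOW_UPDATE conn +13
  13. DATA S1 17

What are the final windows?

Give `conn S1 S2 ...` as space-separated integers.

Answer: -3 -4 56 33 33

Derivation:
Op 1: conn=40 S1=49 S2=49 S3=49 S4=40 blocked=[]
Op 2: conn=21 S1=49 S2=30 S3=49 S4=40 blocked=[]
Op 3: conn=38 S1=49 S2=30 S3=49 S4=40 blocked=[]
Op 4: conn=60 S1=49 S2=30 S3=49 S4=40 blocked=[]
Op 5: conn=48 S1=37 S2=30 S3=49 S4=40 blocked=[]
Op 6: conn=48 S1=37 S2=41 S3=49 S4=40 blocked=[]
Op 7: conn=41 S1=30 S2=41 S3=49 S4=40 blocked=[]
Op 8: conn=25 S1=30 S2=41 S3=33 S4=40 blocked=[]
Op 9: conn=8 S1=13 S2=41 S3=33 S4=40 blocked=[]
Op 10: conn=8 S1=13 S2=56 S3=33 S4=40 blocked=[]
Op 11: conn=1 S1=13 S2=56 S3=33 S4=33 blocked=[]
Op 12: conn=14 S1=13 S2=56 S3=33 S4=33 blocked=[]
Op 13: conn=-3 S1=-4 S2=56 S3=33 S4=33 blocked=[1, 2, 3, 4]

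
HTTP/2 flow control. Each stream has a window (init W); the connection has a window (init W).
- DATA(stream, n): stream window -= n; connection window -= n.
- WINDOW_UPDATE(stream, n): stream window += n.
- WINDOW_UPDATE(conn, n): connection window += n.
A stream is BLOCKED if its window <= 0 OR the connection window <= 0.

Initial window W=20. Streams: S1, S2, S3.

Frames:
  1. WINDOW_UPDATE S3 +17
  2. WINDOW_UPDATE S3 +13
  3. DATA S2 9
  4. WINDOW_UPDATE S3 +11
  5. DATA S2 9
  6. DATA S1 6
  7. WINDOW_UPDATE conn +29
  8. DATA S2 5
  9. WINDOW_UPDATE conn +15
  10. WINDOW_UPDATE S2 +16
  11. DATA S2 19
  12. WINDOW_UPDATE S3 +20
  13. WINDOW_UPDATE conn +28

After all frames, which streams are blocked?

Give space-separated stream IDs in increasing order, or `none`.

Answer: S2

Derivation:
Op 1: conn=20 S1=20 S2=20 S3=37 blocked=[]
Op 2: conn=20 S1=20 S2=20 S3=50 blocked=[]
Op 3: conn=11 S1=20 S2=11 S3=50 blocked=[]
Op 4: conn=11 S1=20 S2=11 S3=61 blocked=[]
Op 5: conn=2 S1=20 S2=2 S3=61 blocked=[]
Op 6: conn=-4 S1=14 S2=2 S3=61 blocked=[1, 2, 3]
Op 7: conn=25 S1=14 S2=2 S3=61 blocked=[]
Op 8: conn=20 S1=14 S2=-3 S3=61 blocked=[2]
Op 9: conn=35 S1=14 S2=-3 S3=61 blocked=[2]
Op 10: conn=35 S1=14 S2=13 S3=61 blocked=[]
Op 11: conn=16 S1=14 S2=-6 S3=61 blocked=[2]
Op 12: conn=16 S1=14 S2=-6 S3=81 blocked=[2]
Op 13: conn=44 S1=14 S2=-6 S3=81 blocked=[2]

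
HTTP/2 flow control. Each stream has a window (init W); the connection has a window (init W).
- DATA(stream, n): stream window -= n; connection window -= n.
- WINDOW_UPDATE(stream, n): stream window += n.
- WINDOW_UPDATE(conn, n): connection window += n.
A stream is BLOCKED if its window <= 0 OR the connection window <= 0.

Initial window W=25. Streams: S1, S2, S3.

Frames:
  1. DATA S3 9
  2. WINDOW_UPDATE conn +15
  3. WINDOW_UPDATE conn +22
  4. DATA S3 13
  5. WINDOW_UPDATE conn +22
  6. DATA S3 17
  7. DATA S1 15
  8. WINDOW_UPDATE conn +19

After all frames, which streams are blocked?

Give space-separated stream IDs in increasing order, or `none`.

Answer: S3

Derivation:
Op 1: conn=16 S1=25 S2=25 S3=16 blocked=[]
Op 2: conn=31 S1=25 S2=25 S3=16 blocked=[]
Op 3: conn=53 S1=25 S2=25 S3=16 blocked=[]
Op 4: conn=40 S1=25 S2=25 S3=3 blocked=[]
Op 5: conn=62 S1=25 S2=25 S3=3 blocked=[]
Op 6: conn=45 S1=25 S2=25 S3=-14 blocked=[3]
Op 7: conn=30 S1=10 S2=25 S3=-14 blocked=[3]
Op 8: conn=49 S1=10 S2=25 S3=-14 blocked=[3]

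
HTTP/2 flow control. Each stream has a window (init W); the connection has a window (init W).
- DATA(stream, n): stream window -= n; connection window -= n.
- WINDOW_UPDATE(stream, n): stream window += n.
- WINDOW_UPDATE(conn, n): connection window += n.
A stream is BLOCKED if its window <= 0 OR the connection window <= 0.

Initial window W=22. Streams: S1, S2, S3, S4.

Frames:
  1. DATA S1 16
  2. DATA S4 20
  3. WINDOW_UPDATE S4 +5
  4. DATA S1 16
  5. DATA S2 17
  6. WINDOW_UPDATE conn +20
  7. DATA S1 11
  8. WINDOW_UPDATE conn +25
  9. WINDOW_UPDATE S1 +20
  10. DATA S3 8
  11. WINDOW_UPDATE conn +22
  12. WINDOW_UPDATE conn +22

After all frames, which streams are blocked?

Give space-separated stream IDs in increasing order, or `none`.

Op 1: conn=6 S1=6 S2=22 S3=22 S4=22 blocked=[]
Op 2: conn=-14 S1=6 S2=22 S3=22 S4=2 blocked=[1, 2, 3, 4]
Op 3: conn=-14 S1=6 S2=22 S3=22 S4=7 blocked=[1, 2, 3, 4]
Op 4: conn=-30 S1=-10 S2=22 S3=22 S4=7 blocked=[1, 2, 3, 4]
Op 5: conn=-47 S1=-10 S2=5 S3=22 S4=7 blocked=[1, 2, 3, 4]
Op 6: conn=-27 S1=-10 S2=5 S3=22 S4=7 blocked=[1, 2, 3, 4]
Op 7: conn=-38 S1=-21 S2=5 S3=22 S4=7 blocked=[1, 2, 3, 4]
Op 8: conn=-13 S1=-21 S2=5 S3=22 S4=7 blocked=[1, 2, 3, 4]
Op 9: conn=-13 S1=-1 S2=5 S3=22 S4=7 blocked=[1, 2, 3, 4]
Op 10: conn=-21 S1=-1 S2=5 S3=14 S4=7 blocked=[1, 2, 3, 4]
Op 11: conn=1 S1=-1 S2=5 S3=14 S4=7 blocked=[1]
Op 12: conn=23 S1=-1 S2=5 S3=14 S4=7 blocked=[1]

Answer: S1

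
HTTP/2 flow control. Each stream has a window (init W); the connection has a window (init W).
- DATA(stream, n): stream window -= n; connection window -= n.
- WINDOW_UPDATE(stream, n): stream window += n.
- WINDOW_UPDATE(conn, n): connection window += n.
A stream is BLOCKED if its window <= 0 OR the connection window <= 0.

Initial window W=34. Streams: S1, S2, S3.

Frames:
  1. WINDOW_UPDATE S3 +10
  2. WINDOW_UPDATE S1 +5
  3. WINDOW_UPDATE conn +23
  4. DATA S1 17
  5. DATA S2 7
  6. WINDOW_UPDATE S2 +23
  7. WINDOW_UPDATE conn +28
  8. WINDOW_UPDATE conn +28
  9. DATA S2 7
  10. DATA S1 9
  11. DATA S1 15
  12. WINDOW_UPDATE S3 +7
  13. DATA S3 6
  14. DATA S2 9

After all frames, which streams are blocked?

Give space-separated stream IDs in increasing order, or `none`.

Op 1: conn=34 S1=34 S2=34 S3=44 blocked=[]
Op 2: conn=34 S1=39 S2=34 S3=44 blocked=[]
Op 3: conn=57 S1=39 S2=34 S3=44 blocked=[]
Op 4: conn=40 S1=22 S2=34 S3=44 blocked=[]
Op 5: conn=33 S1=22 S2=27 S3=44 blocked=[]
Op 6: conn=33 S1=22 S2=50 S3=44 blocked=[]
Op 7: conn=61 S1=22 S2=50 S3=44 blocked=[]
Op 8: conn=89 S1=22 S2=50 S3=44 blocked=[]
Op 9: conn=82 S1=22 S2=43 S3=44 blocked=[]
Op 10: conn=73 S1=13 S2=43 S3=44 blocked=[]
Op 11: conn=58 S1=-2 S2=43 S3=44 blocked=[1]
Op 12: conn=58 S1=-2 S2=43 S3=51 blocked=[1]
Op 13: conn=52 S1=-2 S2=43 S3=45 blocked=[1]
Op 14: conn=43 S1=-2 S2=34 S3=45 blocked=[1]

Answer: S1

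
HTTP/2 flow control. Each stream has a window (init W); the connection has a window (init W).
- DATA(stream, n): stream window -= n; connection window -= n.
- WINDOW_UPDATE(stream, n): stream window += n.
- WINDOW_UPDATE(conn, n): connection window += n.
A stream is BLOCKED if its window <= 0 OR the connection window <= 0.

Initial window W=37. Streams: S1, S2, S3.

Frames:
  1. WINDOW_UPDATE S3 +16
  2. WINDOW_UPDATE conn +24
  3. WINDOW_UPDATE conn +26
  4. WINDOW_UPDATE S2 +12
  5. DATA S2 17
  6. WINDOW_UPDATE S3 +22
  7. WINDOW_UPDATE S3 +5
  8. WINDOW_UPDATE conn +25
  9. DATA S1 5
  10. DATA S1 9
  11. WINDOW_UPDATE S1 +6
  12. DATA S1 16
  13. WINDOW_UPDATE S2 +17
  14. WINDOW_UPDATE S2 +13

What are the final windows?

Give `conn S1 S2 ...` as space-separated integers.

Op 1: conn=37 S1=37 S2=37 S3=53 blocked=[]
Op 2: conn=61 S1=37 S2=37 S3=53 blocked=[]
Op 3: conn=87 S1=37 S2=37 S3=53 blocked=[]
Op 4: conn=87 S1=37 S2=49 S3=53 blocked=[]
Op 5: conn=70 S1=37 S2=32 S3=53 blocked=[]
Op 6: conn=70 S1=37 S2=32 S3=75 blocked=[]
Op 7: conn=70 S1=37 S2=32 S3=80 blocked=[]
Op 8: conn=95 S1=37 S2=32 S3=80 blocked=[]
Op 9: conn=90 S1=32 S2=32 S3=80 blocked=[]
Op 10: conn=81 S1=23 S2=32 S3=80 blocked=[]
Op 11: conn=81 S1=29 S2=32 S3=80 blocked=[]
Op 12: conn=65 S1=13 S2=32 S3=80 blocked=[]
Op 13: conn=65 S1=13 S2=49 S3=80 blocked=[]
Op 14: conn=65 S1=13 S2=62 S3=80 blocked=[]

Answer: 65 13 62 80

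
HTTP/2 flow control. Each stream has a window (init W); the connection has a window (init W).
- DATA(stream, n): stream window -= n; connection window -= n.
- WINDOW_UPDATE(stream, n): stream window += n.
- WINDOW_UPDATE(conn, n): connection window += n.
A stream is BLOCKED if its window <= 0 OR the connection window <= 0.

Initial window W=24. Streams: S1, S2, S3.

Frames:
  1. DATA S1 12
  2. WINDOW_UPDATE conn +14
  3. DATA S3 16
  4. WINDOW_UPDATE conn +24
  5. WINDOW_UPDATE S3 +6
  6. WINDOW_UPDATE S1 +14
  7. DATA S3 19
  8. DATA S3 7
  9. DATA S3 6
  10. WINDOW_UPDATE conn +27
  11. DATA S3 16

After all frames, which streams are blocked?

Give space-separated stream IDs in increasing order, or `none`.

Op 1: conn=12 S1=12 S2=24 S3=24 blocked=[]
Op 2: conn=26 S1=12 S2=24 S3=24 blocked=[]
Op 3: conn=10 S1=12 S2=24 S3=8 blocked=[]
Op 4: conn=34 S1=12 S2=24 S3=8 blocked=[]
Op 5: conn=34 S1=12 S2=24 S3=14 blocked=[]
Op 6: conn=34 S1=26 S2=24 S3=14 blocked=[]
Op 7: conn=15 S1=26 S2=24 S3=-5 blocked=[3]
Op 8: conn=8 S1=26 S2=24 S3=-12 blocked=[3]
Op 9: conn=2 S1=26 S2=24 S3=-18 blocked=[3]
Op 10: conn=29 S1=26 S2=24 S3=-18 blocked=[3]
Op 11: conn=13 S1=26 S2=24 S3=-34 blocked=[3]

Answer: S3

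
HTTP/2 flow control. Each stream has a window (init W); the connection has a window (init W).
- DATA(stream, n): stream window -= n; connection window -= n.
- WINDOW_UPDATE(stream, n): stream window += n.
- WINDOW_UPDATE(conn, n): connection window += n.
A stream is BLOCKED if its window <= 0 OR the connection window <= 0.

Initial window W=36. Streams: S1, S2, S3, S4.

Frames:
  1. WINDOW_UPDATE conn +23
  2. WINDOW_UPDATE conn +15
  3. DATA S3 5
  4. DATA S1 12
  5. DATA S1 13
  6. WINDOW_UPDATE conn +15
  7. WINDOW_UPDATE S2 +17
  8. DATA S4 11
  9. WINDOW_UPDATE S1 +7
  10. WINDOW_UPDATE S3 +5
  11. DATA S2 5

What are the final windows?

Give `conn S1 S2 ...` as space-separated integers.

Op 1: conn=59 S1=36 S2=36 S3=36 S4=36 blocked=[]
Op 2: conn=74 S1=36 S2=36 S3=36 S4=36 blocked=[]
Op 3: conn=69 S1=36 S2=36 S3=31 S4=36 blocked=[]
Op 4: conn=57 S1=24 S2=36 S3=31 S4=36 blocked=[]
Op 5: conn=44 S1=11 S2=36 S3=31 S4=36 blocked=[]
Op 6: conn=59 S1=11 S2=36 S3=31 S4=36 blocked=[]
Op 7: conn=59 S1=11 S2=53 S3=31 S4=36 blocked=[]
Op 8: conn=48 S1=11 S2=53 S3=31 S4=25 blocked=[]
Op 9: conn=48 S1=18 S2=53 S3=31 S4=25 blocked=[]
Op 10: conn=48 S1=18 S2=53 S3=36 S4=25 blocked=[]
Op 11: conn=43 S1=18 S2=48 S3=36 S4=25 blocked=[]

Answer: 43 18 48 36 25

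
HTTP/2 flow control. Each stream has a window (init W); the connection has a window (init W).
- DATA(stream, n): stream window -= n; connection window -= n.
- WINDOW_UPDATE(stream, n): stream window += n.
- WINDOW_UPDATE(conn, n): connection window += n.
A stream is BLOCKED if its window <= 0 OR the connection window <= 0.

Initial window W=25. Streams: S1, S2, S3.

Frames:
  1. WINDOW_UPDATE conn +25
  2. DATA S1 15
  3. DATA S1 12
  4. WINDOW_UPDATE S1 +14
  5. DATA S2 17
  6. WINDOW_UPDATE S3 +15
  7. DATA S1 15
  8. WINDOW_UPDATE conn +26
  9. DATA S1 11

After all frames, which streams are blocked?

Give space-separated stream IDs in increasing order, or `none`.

Answer: S1

Derivation:
Op 1: conn=50 S1=25 S2=25 S3=25 blocked=[]
Op 2: conn=35 S1=10 S2=25 S3=25 blocked=[]
Op 3: conn=23 S1=-2 S2=25 S3=25 blocked=[1]
Op 4: conn=23 S1=12 S2=25 S3=25 blocked=[]
Op 5: conn=6 S1=12 S2=8 S3=25 blocked=[]
Op 6: conn=6 S1=12 S2=8 S3=40 blocked=[]
Op 7: conn=-9 S1=-3 S2=8 S3=40 blocked=[1, 2, 3]
Op 8: conn=17 S1=-3 S2=8 S3=40 blocked=[1]
Op 9: conn=6 S1=-14 S2=8 S3=40 blocked=[1]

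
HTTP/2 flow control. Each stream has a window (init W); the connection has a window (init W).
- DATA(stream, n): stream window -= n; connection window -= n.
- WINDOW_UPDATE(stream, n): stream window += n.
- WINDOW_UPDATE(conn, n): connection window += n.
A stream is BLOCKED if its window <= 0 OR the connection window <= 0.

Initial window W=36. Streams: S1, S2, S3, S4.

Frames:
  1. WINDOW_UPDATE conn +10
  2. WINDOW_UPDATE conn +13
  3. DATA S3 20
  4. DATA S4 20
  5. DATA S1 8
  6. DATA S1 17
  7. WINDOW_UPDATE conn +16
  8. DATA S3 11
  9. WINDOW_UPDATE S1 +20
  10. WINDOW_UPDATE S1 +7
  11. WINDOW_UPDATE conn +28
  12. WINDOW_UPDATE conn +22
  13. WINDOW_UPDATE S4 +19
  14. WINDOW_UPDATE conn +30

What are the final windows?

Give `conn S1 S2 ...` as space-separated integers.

Op 1: conn=46 S1=36 S2=36 S3=36 S4=36 blocked=[]
Op 2: conn=59 S1=36 S2=36 S3=36 S4=36 blocked=[]
Op 3: conn=39 S1=36 S2=36 S3=16 S4=36 blocked=[]
Op 4: conn=19 S1=36 S2=36 S3=16 S4=16 blocked=[]
Op 5: conn=11 S1=28 S2=36 S3=16 S4=16 blocked=[]
Op 6: conn=-6 S1=11 S2=36 S3=16 S4=16 blocked=[1, 2, 3, 4]
Op 7: conn=10 S1=11 S2=36 S3=16 S4=16 blocked=[]
Op 8: conn=-1 S1=11 S2=36 S3=5 S4=16 blocked=[1, 2, 3, 4]
Op 9: conn=-1 S1=31 S2=36 S3=5 S4=16 blocked=[1, 2, 3, 4]
Op 10: conn=-1 S1=38 S2=36 S3=5 S4=16 blocked=[1, 2, 3, 4]
Op 11: conn=27 S1=38 S2=36 S3=5 S4=16 blocked=[]
Op 12: conn=49 S1=38 S2=36 S3=5 S4=16 blocked=[]
Op 13: conn=49 S1=38 S2=36 S3=5 S4=35 blocked=[]
Op 14: conn=79 S1=38 S2=36 S3=5 S4=35 blocked=[]

Answer: 79 38 36 5 35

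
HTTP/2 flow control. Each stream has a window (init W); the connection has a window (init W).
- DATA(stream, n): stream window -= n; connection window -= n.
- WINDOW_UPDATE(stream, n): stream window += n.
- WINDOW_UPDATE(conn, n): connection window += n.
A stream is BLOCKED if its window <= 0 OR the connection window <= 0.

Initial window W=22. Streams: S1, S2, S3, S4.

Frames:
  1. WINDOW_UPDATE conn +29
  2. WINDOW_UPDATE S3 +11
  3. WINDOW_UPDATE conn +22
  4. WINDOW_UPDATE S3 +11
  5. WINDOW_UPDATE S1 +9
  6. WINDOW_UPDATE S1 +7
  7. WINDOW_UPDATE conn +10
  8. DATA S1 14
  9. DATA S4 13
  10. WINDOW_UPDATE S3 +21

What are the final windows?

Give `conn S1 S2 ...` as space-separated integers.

Answer: 56 24 22 65 9

Derivation:
Op 1: conn=51 S1=22 S2=22 S3=22 S4=22 blocked=[]
Op 2: conn=51 S1=22 S2=22 S3=33 S4=22 blocked=[]
Op 3: conn=73 S1=22 S2=22 S3=33 S4=22 blocked=[]
Op 4: conn=73 S1=22 S2=22 S3=44 S4=22 blocked=[]
Op 5: conn=73 S1=31 S2=22 S3=44 S4=22 blocked=[]
Op 6: conn=73 S1=38 S2=22 S3=44 S4=22 blocked=[]
Op 7: conn=83 S1=38 S2=22 S3=44 S4=22 blocked=[]
Op 8: conn=69 S1=24 S2=22 S3=44 S4=22 blocked=[]
Op 9: conn=56 S1=24 S2=22 S3=44 S4=9 blocked=[]
Op 10: conn=56 S1=24 S2=22 S3=65 S4=9 blocked=[]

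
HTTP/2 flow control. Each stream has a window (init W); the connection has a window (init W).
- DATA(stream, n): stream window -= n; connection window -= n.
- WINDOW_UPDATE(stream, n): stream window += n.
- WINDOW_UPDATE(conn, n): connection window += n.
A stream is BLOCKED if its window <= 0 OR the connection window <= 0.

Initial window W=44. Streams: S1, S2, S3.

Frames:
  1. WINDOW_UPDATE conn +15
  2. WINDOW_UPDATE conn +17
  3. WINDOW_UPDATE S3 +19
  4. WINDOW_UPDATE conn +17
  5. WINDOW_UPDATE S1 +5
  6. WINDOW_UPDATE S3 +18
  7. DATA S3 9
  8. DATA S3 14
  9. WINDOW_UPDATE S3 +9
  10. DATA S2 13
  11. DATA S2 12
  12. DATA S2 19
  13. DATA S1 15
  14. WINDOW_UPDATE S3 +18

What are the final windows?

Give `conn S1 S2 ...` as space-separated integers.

Op 1: conn=59 S1=44 S2=44 S3=44 blocked=[]
Op 2: conn=76 S1=44 S2=44 S3=44 blocked=[]
Op 3: conn=76 S1=44 S2=44 S3=63 blocked=[]
Op 4: conn=93 S1=44 S2=44 S3=63 blocked=[]
Op 5: conn=93 S1=49 S2=44 S3=63 blocked=[]
Op 6: conn=93 S1=49 S2=44 S3=81 blocked=[]
Op 7: conn=84 S1=49 S2=44 S3=72 blocked=[]
Op 8: conn=70 S1=49 S2=44 S3=58 blocked=[]
Op 9: conn=70 S1=49 S2=44 S3=67 blocked=[]
Op 10: conn=57 S1=49 S2=31 S3=67 blocked=[]
Op 11: conn=45 S1=49 S2=19 S3=67 blocked=[]
Op 12: conn=26 S1=49 S2=0 S3=67 blocked=[2]
Op 13: conn=11 S1=34 S2=0 S3=67 blocked=[2]
Op 14: conn=11 S1=34 S2=0 S3=85 blocked=[2]

Answer: 11 34 0 85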